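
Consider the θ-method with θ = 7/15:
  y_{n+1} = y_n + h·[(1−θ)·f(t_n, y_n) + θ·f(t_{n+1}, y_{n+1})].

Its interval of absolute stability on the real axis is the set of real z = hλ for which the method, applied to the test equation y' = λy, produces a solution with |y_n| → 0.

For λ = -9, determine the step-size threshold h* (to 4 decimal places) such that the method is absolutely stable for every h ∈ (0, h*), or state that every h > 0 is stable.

With y'=λy (z=hλ):
  y_{n+1} = y_n + z·[8/15·y_n + 7/15·y_{n+1}] ⇒ (1 − 7/15z)y_{n+1} = (1 + 8/15z)y_n
  R(z) = (1 + 8/15z)/(1 − 7/15z).

Need |R(x)|<1, x<0.
x=-1.61: |R|=0.0807
R=−1: 1+8/15x = −1+7/15x ⇒ -1/15x=2 ⇒ x=2/(-1/15)=-30.0000
Confirm numerically:
  x=-21.322: |R|=0.94717 <1
  x=-20.185: |R|=0.93720 <1
  x=-14.429: |R|=0.86577 <1
  x=-30.507: |R|=1.00222 >1
  x=-30.484: |R|=1.00212 >1
  x=-30.403: |R|=1.00177 >1
Interval (-30.0000, 0).

(-30.0000,0); λ=-9 ⇒ h* = (30)/9 = 3.3333.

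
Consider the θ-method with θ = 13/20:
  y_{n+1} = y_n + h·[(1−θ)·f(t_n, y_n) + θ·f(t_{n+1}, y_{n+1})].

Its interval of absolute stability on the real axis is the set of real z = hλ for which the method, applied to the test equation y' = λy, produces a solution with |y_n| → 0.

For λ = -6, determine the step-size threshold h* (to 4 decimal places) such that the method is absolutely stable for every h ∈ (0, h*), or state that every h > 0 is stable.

(−∞, 0) — no finite endpoint. Any h>0 works for λ=-6.

On y'=λy, z=hλ:
  y_{n+1} = y_n + z·[7/20·y_n + 13/20·y_{n+1}] ⇒ (1 − 13/20z)y_{n+1} = (1 + 7/20z)y_n
  R(z) = (1 + 7/20z)/(1 − 13/20z).

Find x<0 with |R(x)|<1.
x=-1.01: |R|=0.3903
x=-2: |R|=0.1304
x=-10: |R|=0.3333
x=-100: |R|=0.5152
θ=13/20≥1/2 ⇒ |1+7/20x|<|1−13/20x| ∀x<0 ⇒ interval (−∞,0).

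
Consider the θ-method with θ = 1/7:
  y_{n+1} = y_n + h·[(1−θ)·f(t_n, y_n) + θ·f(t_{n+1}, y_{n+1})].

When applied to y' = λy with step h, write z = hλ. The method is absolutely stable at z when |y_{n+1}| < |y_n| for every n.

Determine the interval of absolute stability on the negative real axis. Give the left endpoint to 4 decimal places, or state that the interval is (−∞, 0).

(-2.8000, 0).

Set f=λy, z=hλ:
  y_{n+1} = y_n + z·[6/7·y_n + 1/7·y_{n+1}] ⇒ (1 − 1/7z)y_{n+1} = (1 + 6/7z)y_n
  ⇒ R(z) = (1 + 6/7z)/(1 − 1/7z).

Find x<0 with |R(x)|<1.
x=-1.66: |R|=0.3418
R=−1: 1+6/7x = −1+1/7x ⇒ -5/7x=2 ⇒ x=2/(-5/7)=-2.8000
Confirm numerically:
  x=-2.187: |R|=0.66638 <1
  x=-2.068: |R|=0.59638 <1
  x=-1.229: |R|=0.04545 <1
  x=-3.311: |R|=1.24779 >1
  x=-2.879: |R|=1.03998 >1
  x=-2.872: |R|=1.03647 >1
Stable set (-2.8000, 0).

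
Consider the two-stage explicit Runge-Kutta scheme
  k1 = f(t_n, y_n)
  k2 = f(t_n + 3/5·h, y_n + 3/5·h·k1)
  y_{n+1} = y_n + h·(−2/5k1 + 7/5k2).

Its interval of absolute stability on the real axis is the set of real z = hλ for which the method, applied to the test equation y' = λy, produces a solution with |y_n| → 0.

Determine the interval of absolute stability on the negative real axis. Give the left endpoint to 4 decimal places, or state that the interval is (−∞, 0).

Set f=λy, z=hλ:
  k1=λy_n ⇒ h·k1=z·y_n;  k2=λ(1+3/5z)y_n ⇒ h·k2=z(1+3/5z)y_n
  y_{n+1}/y_n = 1 − 2/5z + 7/5z(1+3/5z) = 1 + z + 21/25z²
  so R(z) = 1 + z + 21/25z².

Boundary: |R(x)|=1, x<0.
x=-1.04: |R|=0.8685
R=1: x+21/25x²=0 ⇒ x=−25/21=-1.1905; min R=1−1/(4·21/25)=0.7024>−1
Confirm numerically:
  x=-0.697: |R|=0.71108 <1
  x=-0.670: |R|=0.70708 <1
  x=-0.669: |R|=0.70695 <1
  x=-0.491: |R|=0.71151 <1
  x=-1.723: |R|=1.77073 >1
  x=-1.654: |R|=1.64400 >1
Interval (-1.1905, 0).

z∈(-1.1905,0).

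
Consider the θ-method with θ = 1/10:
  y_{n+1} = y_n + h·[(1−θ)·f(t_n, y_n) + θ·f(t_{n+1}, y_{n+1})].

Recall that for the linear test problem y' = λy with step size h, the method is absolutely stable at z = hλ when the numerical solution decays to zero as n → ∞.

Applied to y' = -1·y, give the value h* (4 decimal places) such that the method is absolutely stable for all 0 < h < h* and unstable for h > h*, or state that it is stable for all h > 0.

(-2.5000,0); λ=-1 ⇒ h* = (5/2)/1 = 2.5000.

Set f=λy, z=hλ:
  y_{n+1} = y_n + z·[9/10·y_n + 1/10·y_{n+1}] ⇒ (1 − 1/10z)y_{n+1} = (1 + 9/10z)y_n
  ⇒ R(z) = (1 + 9/10z)/(1 − 1/10z).

Boundary: |R(x)|=1, x<0.
x=-1.58: |R|=0.3644
R=−1: 1+9/10x = −1+1/10x ⇒ -4/5x=2 ⇒ x=2/(-4/5)=-2.5000
Confirm numerically:
  x=-1.915: |R|=0.60722 <1
  x=-1.247: |R|=0.10874 <1
  x=-1.092: |R|=0.01551 <1
  x=-2.832: |R|=1.20698 >1
  x=-2.775: |R|=1.17221 >1
  x=-2.723: |R|=1.14022 >1
Stable set (-2.5000, 0).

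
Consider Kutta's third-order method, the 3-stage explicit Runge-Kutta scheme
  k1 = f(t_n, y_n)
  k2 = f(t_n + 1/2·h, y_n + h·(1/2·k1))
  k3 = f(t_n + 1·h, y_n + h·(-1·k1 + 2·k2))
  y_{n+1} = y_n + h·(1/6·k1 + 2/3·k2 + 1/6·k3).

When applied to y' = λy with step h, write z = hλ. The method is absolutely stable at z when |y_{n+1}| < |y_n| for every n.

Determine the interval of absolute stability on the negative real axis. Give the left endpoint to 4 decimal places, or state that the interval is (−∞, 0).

z∈(-2.5127,0).

On y'=λy, z=hλ:
  order 3, 3-stage ⇒ R(z)=1+z+z^2/2+z^3/6
  (e.g. R(-0.84)=0.41402, |R|=0.41402)

Find x<0 with |R(x)|<1.
x=-0.84: |R|=0.4140
|R(-2.18)|=0.5305 |R(-2.01)|=0.3434 |R(-1.79)|=0.1438
Bisect:
  x_lo=-2.9546 |R|=1.8887  x_hi=-0.2174 |R|=0.8045
  mid=-1.58604 |R|=0.00677 →hi
  mid=-2.27035 |R|=0.64352 →hi
  mid=-2.61250 |R|=1.17170 →lo
  mid=-2.44142 |R|=0.88652 →hi
  mid=-2.52696 |R|=1.02352 →lo
  mid=-2.48419 |R|=0.95366 →hi
  mid=-2.50558 |R|=0.98825 →hi
  mid=-2.51627 |R|=1.00580 →lo
  mid=-2.51092 |R|=0.99700 →hi
  ...
  [-2.51276,-2.51259] ⇒ x*=-2.5127
Interval (-2.5127, 0).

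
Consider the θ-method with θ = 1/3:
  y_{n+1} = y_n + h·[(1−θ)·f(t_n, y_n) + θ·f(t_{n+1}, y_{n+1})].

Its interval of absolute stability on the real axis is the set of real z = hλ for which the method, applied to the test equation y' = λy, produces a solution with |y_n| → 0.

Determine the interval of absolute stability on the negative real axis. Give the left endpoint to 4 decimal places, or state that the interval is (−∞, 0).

z∈(-6.0000,0).

Set f=λy, z=hλ:
  y_{n+1} = y_n + z·[2/3·y_n + 1/3·y_{n+1}] ⇒ (1 − 1/3z)y_{n+1} = (1 + 2/3z)y_n
  R(z) = (1 + 2/3z)/(1 − 1/3z).

Solve |R(x)|<1 on ℝ⁻.
x=-0.31: |R|=0.7190
R=−1: 1+2/3x = −1+1/3x ⇒ -1/3x=2 ⇒ x=2/(-1/3)=-6.0000
Confirm numerically:
  x=-5.707: |R|=0.96635 <1
  x=-3.678: |R|=0.65229 <1
  x=-3.610: |R|=0.63843 <1
  x=-6.470: |R|=1.04963 >1
  x=-6.432: |R|=1.04580 >1
So |R|<1 on (-6.0000, 0).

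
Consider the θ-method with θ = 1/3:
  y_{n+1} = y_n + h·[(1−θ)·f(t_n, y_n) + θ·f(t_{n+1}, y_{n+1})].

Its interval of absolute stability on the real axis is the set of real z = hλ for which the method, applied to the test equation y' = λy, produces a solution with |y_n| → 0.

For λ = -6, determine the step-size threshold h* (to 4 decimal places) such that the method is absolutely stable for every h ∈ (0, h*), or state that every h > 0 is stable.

Set f=λy, z=hλ:
  y_{n+1} = y_n + z·[2/3·y_n + 1/3·y_{n+1}] ⇒ (1 − 1/3z)y_{n+1} = (1 + 2/3z)y_n
  Hence R(z) = (1 + 2/3z)/(1 − 1/3z).

Boundary: |R(x)|=1, x<0.
x=-1.35: |R|=0.0690
R=−1: 1+2/3x = −1+1/3x ⇒ -1/3x=2 ⇒ x=2/(-1/3)=-6.0000
Confirm numerically:
  x=-5.934: |R|=0.99261 <1
  x=-5.720: |R|=0.96789 <1
  x=-4.134: |R|=0.73844 <1
  x=-2.413: |R|=0.33734 <1
  x=-6.534: |R|=1.05601 >1
  x=-6.400: |R|=1.04255 >1
  x=-6.267: |R|=1.02881 >1
Interval (-6.0000, 0).

(-6.0000,0); λ=-6 ⇒ h* = (6)/6 = 1.0000.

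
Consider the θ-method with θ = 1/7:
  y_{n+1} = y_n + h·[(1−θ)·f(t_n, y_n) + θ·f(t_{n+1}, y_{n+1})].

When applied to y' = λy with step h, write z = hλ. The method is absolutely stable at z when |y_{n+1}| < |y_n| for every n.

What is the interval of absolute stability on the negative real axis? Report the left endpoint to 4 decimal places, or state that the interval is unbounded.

Set f=λy, z=hλ:
  y_{n+1} = y_n + z·[6/7·y_n + 1/7·y_{n+1}] ⇒ (1 − 1/7z)y_{n+1} = (1 + 6/7z)y_n
  Hence R(z) = (1 + 6/7z)/(1 − 1/7z).

Find x<0 with |R(x)|<1.
x=-1.08: |R|=0.0644
R=−1: 1+6/7x = −1+1/7x ⇒ -5/7x=2 ⇒ x=2/(-5/7)=-2.8000
Confirm numerically:
  x=-2.591: |R|=0.89104 <1
  x=-2.456: |R|=0.81810 <1
  x=-1.510: |R|=0.24207 <1
  x=-3.180: |R|=1.18664 >1
  x=-3.064: |R|=1.13116 >1
  x=-2.876: |R|=1.03848 >1
So |R|<1 on (-2.8000, 0).

(-2.8000, 0).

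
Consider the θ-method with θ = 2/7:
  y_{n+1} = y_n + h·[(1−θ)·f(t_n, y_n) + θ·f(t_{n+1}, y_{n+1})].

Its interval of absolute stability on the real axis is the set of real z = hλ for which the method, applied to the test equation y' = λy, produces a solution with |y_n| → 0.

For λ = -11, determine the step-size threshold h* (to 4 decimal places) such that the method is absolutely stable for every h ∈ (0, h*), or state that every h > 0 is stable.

On y'=λy, z=hλ:
  y_{n+1} = y_n + z·[5/7·y_n + 2/7·y_{n+1}] ⇒ (1 − 2/7z)y_{n+1} = (1 + 5/7z)y_n
  R(z) = (1 + 5/7z)/(1 − 2/7z).

Need |R(x)|<1, x<0.
x=-1.5: |R|=0.0500
R=−1: 1+5/7x = −1+2/7x ⇒ -3/7x=2 ⇒ x=2/(-3/7)=-4.6667
Confirm numerically:
  x=-4.456: |R|=0.96028 <1
  x=-4.086: |R|=0.88518 <1
  x=-4.004: |R|=0.86754 <1
  x=-5.125: |R|=1.07971 >1
  x=-4.783: |R|=1.02107 >1
Interval (-4.6667, 0).

(-4.6667,0); λ=-11 ⇒ h* = (14/3)/11 = 0.4242.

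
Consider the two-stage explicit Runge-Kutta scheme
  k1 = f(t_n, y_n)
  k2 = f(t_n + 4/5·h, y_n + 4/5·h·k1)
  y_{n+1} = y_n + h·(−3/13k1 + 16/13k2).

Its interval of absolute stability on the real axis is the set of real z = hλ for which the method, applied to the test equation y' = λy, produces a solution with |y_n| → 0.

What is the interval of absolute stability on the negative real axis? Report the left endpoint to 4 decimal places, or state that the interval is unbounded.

On y'=λy, z=hλ:
  k1=λy_n ⇒ h·k1=z·y_n;  k2=λ(1+4/5z)y_n ⇒ h·k2=z(1+4/5z)y_n
  y_{n+1}/y_n = 1 − 3/13z + 16/13z(1+4/5z) = 1 + z + 64/65z²
  ⇒ R(z) = 1 + z + 64/65z².

Solve |R(x)|<1 on ℝ⁻.
x=-1.32: |R|=1.3956
R=1: x+64/65x²=0 ⇒ x=−65/64=-1.0156; min R=1−1/(4·64/65)=0.7461>−1
Confirm numerically:
  x=-0.984: |R|=0.96936 <1
  x=-0.617: |R|=0.75783 <1
  x=-0.501: |R|=0.74614 <1
  x=-1.581: |R|=1.88011 >1
  x=-1.452: |R|=1.62387 >1
  x=-1.247: |R|=1.28409 >1
Stable set (-1.0156, 0).

(-1.0156, 0).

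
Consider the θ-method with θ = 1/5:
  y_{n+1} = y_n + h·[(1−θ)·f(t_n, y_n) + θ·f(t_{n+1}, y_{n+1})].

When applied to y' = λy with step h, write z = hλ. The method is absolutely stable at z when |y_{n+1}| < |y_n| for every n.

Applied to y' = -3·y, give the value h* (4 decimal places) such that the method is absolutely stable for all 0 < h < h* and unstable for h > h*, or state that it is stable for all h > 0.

Test eqn y'=λy, z=hλ:
  y_{n+1} = y_n + z·[4/5·y_n + 1/5·y_{n+1}] ⇒ (1 − 1/5z)y_{n+1} = (1 + 4/5z)y_n
  Hence R(z) = (1 + 4/5z)/(1 − 1/5z).

Boundary: |R(x)|=1, x<0.
x=-1.54: |R|=0.1774
R=−1: 1+4/5x = −1+1/5x ⇒ -3/5x=2 ⇒ x=2/(-3/5)=-3.3333
Confirm numerically:
  x=-3.235: |R|=0.96418 <1
  x=-3.163: |R|=0.93740 <1
  x=-2.553: |R|=0.69006 <1
  x=-3.862: |R|=1.17897 >1
  x=-3.747: |R|=1.14188 >1
  x=-3.393: |R|=1.02133 >1
So |R|<1 on (-3.3333, 0).

(-3.3333,0); λ=-3 ⇒ h* = (10/3)/3 = 1.1111.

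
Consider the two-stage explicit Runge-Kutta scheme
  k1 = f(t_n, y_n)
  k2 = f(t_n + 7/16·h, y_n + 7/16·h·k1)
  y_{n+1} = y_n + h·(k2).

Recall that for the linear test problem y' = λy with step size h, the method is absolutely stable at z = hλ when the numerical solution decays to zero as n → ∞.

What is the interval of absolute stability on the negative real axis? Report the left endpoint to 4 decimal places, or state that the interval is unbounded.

With y'=λy (z=hλ):
  k1=λy_n ⇒ h·k1=z·y_n;  k2=λ(1+7/16z)y_n ⇒ h·k2=z(1+7/16z)y_n
  y_{n+1}/y_n = 1 + z(1+7/16z) = 1 + z + 7/16z²
  Hence R(z) = 1 + z + 7/16z².

Find x<0 with |R(x)|<1.
x=-1.68: |R|=0.5548
R=1: x+7/16x²=0 ⇒ x=−16/7=-2.2857; min R=1−1/(4·7/16)=0.4286>−1
Confirm numerically:
  x=-2.129: |R|=0.85403 <1
  x=-2.059: |R|=0.79577 <1
  x=-1.624: |R|=0.52985 <1
  x=-2.782: |R|=1.60404 >1
  x=-2.369: |R|=1.08632 >1
So |R|<1 on (-2.2857, 0).

z∈(-2.2857,0).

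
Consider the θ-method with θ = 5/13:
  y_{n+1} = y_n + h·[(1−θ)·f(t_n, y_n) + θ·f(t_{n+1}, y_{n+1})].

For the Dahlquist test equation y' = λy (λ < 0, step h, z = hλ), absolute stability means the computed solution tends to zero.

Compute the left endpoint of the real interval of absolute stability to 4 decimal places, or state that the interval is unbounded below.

z* = -8.6667.

On y'=λy, z=hλ:
  y_{n+1} = y_n + z·[8/13·y_n + 5/13·y_{n+1}] ⇒ (1 − 5/13z)y_{n+1} = (1 + 8/13z)y_n
  R(z) = (1 + 8/13z)/(1 − 5/13z).

Need |R(x)|<1, x<0.
x=-1.31: |R|=0.1289
R=−1: 1+8/13x = −1+5/13x ⇒ -3/13x=2 ⇒ x=2/(-3/13)=-8.6667
Confirm numerically:
  x=-8.540: |R|=0.99318 <1
  x=-7.620: |R|=0.93855 <1
  x=-5.705: |R|=0.78603 <1
  x=-5.032: |R|=0.71426 <1
  x=-9.238: |R|=1.02896 >1
  x=-9.093: |R|=1.02188 >1
  x=-8.996: |R|=1.01704 >1
So |R|<1 on (-8.6667, 0).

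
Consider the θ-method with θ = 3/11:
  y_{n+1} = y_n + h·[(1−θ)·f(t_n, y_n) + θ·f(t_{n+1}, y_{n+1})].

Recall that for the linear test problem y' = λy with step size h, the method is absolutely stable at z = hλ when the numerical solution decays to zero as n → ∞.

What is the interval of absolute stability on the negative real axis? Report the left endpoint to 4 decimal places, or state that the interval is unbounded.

On y'=λy, z=hλ:
  y_{n+1} = y_n + z·[8/11·y_n + 3/11·y_{n+1}] ⇒ (1 − 3/11z)y_{n+1} = (1 + 8/11z)y_n
  Hence R(z) = (1 + 8/11z)/(1 − 3/11z).

Need |R(x)|<1, x<0.
x=-0.74: |R|=0.3843
R=−1: 1+8/11x = −1+3/11x ⇒ -5/11x=2 ⇒ x=2/(-5/11)=-4.4000
Confirm numerically:
  x=-3.735: |R|=0.85026 <1
  x=-3.083: |R|=0.67480 <1
  x=-1.980: |R|=0.28571 <1
  x=-4.606: |R|=1.04150 >1
  x=-4.502: |R|=1.02081 >1
Interval (-4.4000, 0).

(-4.4000, 0).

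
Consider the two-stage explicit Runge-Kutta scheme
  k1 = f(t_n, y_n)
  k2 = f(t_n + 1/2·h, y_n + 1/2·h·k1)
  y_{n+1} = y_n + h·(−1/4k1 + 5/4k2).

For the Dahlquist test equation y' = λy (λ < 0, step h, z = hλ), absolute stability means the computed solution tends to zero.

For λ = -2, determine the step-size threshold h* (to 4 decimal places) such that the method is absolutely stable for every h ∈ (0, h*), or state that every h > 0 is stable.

(-1.6000,0); λ=-2 ⇒ h* = (8/5)/2 = 0.8000.

Set f=λy, z=hλ:
  k1=λy_n ⇒ h·k1=z·y_n;  k2=λ(1+1/2z)y_n ⇒ h·k2=z(1+1/2z)y_n
  y_{n+1}/y_n = 1 − 1/4z + 5/4z(1+1/2z) = 1 + z + 5/8z²
  Hence R(z) = 1 + z + 5/8z².

Find x<0 with |R(x)|<1.
x=-1: |R|=0.6250
R=1: x+5/8x²=0 ⇒ x=−8/5=-1.6000; min R=1−1/(4·5/8)=0.6000>−1
Confirm numerically:
  x=-1.477: |R|=0.88646 <1
  x=-1.426: |R|=0.84492 <1
  x=-1.169: |R|=0.68510 <1
  x=-1.873: |R|=1.31958 >1
  x=-1.781: |R|=1.20148 >1
  x=-1.708: |R|=1.11529 >1
So |R|<1 on (-1.6000, 0).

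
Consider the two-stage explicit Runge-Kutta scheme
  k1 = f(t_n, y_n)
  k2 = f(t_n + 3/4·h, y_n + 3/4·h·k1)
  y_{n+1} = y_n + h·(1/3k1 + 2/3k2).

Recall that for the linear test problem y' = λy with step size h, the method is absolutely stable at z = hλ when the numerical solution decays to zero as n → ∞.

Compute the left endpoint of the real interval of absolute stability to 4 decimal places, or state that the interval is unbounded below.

On y'=λy, z=hλ:
  k1=λy_n ⇒ h·k1=z·y_n;  k2=λ(1+3/4z)y_n ⇒ h·k2=z(1+3/4z)y_n
  y_{n+1}/y_n = 1 + 1/3z + 2/3z(1+3/4z) = 1 + z + 1/2z²
  R(z) = 1 + z + 1/2z².

Boundary: |R(x)|=1, x<0.
x=-1: |R|=0.5000
R=1: x+1/2x²=0 ⇒ x=−2=-2.0000; min R=1−1/(4·1/2)=0.5000>−1
Confirm numerically:
  x=-1.731: |R|=0.76718 <1
  x=-1.542: |R|=0.64688 <1
  x=-0.902: |R|=0.50480 <1
  x=-0.876: |R|=0.50769 <1
  x=-2.510: |R|=1.64005 >1
  x=-2.399: |R|=1.47860 >1
  x=-2.331: |R|=1.38578 >1
Stable set (-2.0000, 0).

z* = -2.0000.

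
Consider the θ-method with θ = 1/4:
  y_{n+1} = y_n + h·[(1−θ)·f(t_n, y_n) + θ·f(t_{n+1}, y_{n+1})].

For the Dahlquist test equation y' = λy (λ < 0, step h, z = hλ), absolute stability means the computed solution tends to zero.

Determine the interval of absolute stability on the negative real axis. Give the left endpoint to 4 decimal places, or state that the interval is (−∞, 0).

Test eqn y'=λy, z=hλ:
  y_{n+1} = y_n + z·[3/4·y_n + 1/4·y_{n+1}] ⇒ (1 − 1/4z)y_{n+1} = (1 + 3/4z)y_n
  so R(z) = (1 + 3/4z)/(1 − 1/4z).

Need |R(x)|<1, x<0.
x=-1.2: |R|=0.0769
R=−1: 1+3/4x = −1+1/4x ⇒ -1/2x=2 ⇒ x=2/(-1/2)=-4.0000
Confirm numerically:
  x=-2.816: |R|=0.65258 <1
  x=-2.679: |R|=0.60443 <1
  x=-2.667: |R|=0.60012 <1
  x=-1.720: |R|=0.20280 <1
  x=-4.367: |R|=1.08773 >1
  x=-4.124: |R|=1.03053 >1
Interval (-4.0000, 0).

(-4.0000, 0).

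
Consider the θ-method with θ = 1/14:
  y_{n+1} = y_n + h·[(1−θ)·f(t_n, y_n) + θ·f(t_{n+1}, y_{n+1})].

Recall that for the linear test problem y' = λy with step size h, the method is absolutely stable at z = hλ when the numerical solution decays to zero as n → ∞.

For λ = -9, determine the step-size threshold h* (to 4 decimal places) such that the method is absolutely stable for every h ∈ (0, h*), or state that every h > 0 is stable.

(-2.3333,0); λ=-9 ⇒ h* = (7/3)/9 = 0.2593.

With y'=λy (z=hλ):
  y_{n+1} = y_n + z·[13/14·y_n + 1/14·y_{n+1}] ⇒ (1 − 1/14z)y_{n+1} = (1 + 13/14z)y_n
  ⇒ R(z) = (1 + 13/14z)/(1 − 1/14z).

Boundary: |R(x)|=1, x<0.
x=-1.26: |R|=0.1560
R=−1: 1+13/14x = −1+1/14x ⇒ -6/7x=2 ⇒ x=2/(-6/7)=-2.3333
Confirm numerically:
  x=-2.306: |R|=0.97988 <1
  x=-1.527: |R|=0.37683 <1
  x=-1.271: |R|=0.16522 <1
  x=-1.255: |R|=0.15175 <1
  x=-2.740: |R|=1.29152 >1
  x=-2.512: |R|=1.12984 >1
Interval (-2.3333, 0).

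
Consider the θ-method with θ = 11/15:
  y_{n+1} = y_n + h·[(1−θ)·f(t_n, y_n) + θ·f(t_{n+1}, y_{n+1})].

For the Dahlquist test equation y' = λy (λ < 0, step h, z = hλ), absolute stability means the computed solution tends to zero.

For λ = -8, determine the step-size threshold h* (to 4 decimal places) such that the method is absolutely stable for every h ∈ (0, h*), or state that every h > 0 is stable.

With y'=λy (z=hλ):
  y_{n+1} = y_n + z·[4/15·y_n + 11/15·y_{n+1}] ⇒ (1 − 11/15z)y_{n+1} = (1 + 4/15z)y_n
  Hence R(z) = (1 + 4/15z)/(1 − 11/15z).

Boundary: |R(x)|=1, x<0.
x=-1.43: |R|=0.3020
x=-2: |R|=0.1892
x=-10: |R|=0.2000
x=-100: |R|=0.3453
θ=11/15≥1/2 ⇒ |1+4/15x|<|1−11/15x| ∀x<0 ⇒ stable on all of ℝ⁻.

unbounded; (−∞, 0). Any h>0 works for λ=-8.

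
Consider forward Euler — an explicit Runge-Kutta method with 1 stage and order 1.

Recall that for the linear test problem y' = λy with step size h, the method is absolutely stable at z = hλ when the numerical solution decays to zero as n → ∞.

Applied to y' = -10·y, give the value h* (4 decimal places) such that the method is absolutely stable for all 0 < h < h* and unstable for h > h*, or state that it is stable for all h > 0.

(-2.0000,0); λ=-10 ⇒ h* = 0.2000.

Test eqn y'=λy, z=hλ:
  order 1, 1-stage ⇒ R(z)=1+z
  (e.g. R(-0.81)=0.19000, |R|=0.19000)

Boundary: |R(x)|=1, x<0.
x=-0.81: |R|=0.1900
|R(-2.31)|=1.3100 |R(-0.73)|=0.2700 |R(-0.5)|=0.5000
Bisect:
  x_lo=-2.5330 |R|=1.5330  x_hi=-0.1982 |R|=0.8018
  mid=-1.36560 |R|=0.36560 →hi
  mid=-1.94932 |R|=0.94932 →hi
  mid=-2.24118 |R|=1.24118 →lo
  mid=-2.09525 |R|=1.09525 →lo
  mid=-2.02229 |R|=1.02229 →lo
  mid=-1.98580 |R|=0.98580 →hi
  mid=-2.00405 |R|=1.00405 →lo
  mid=-1.99492 |R|=0.99492 →hi
  mid=-1.99948 |R|=0.99948 →hi
  mid=-2.00177 |R|=1.00177 →lo
  ...
  [-2.00006,-1.99991] ⇒ x*=-2.0000
So |R|<1 on (-2.0000, 0).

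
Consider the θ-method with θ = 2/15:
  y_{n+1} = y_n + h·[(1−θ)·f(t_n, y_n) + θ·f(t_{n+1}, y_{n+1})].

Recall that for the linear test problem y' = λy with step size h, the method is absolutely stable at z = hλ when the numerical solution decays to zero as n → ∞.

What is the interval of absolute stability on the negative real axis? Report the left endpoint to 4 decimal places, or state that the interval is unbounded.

(-2.7273, 0).

On y'=λy, z=hλ:
  y_{n+1} = y_n + z·[13/15·y_n + 2/15·y_{n+1}] ⇒ (1 − 2/15z)y_{n+1} = (1 + 13/15z)y_n
  so R(z) = (1 + 13/15z)/(1 − 2/15z).

Find x<0 with |R(x)|<1.
x=-1.64: |R|=0.3457
R=−1: 1+13/15x = −1+2/15x ⇒ -11/15x=2 ⇒ x=2/(-11/15)=-2.7273
Confirm numerically:
  x=-2.539: |R|=0.89685 <1
  x=-2.297: |R|=0.75845 <1
  x=-1.824: |R|=0.46718 <1
  x=-3.034: |R|=1.16015 >1
  x=-2.763: |R|=1.01915 >1
Interval (-2.7273, 0).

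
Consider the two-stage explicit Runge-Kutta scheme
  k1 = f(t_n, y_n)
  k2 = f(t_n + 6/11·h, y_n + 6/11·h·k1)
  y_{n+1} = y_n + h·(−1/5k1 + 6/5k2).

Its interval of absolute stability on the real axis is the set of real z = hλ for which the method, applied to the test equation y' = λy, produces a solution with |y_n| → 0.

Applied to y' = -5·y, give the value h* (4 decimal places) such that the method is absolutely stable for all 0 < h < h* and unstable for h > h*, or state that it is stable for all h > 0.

Test eqn y'=λy, z=hλ:
  k1=λy_n ⇒ h·k1=z·y_n;  k2=λ(1+6/11z)y_n ⇒ h·k2=z(1+6/11z)y_n
  y_{n+1}/y_n = 1 − 1/5z + 6/5z(1+6/11z) = 1 + z + 36/55z²
  ⇒ R(z) = 1 + z + 36/55z².

Need |R(x)|<1, x<0.
x=-0.67: |R|=0.6238
R=1: x+36/55x²=0 ⇒ x=−55/36=-1.5278; min R=1−1/(4·36/55)=0.6181>−1
Confirm numerically:
  x=-1.159: |R|=0.72024 <1
  x=-1.045: |R|=0.66978 <1
  x=-0.876: |R|=0.62628 <1
  x=-1.913: |R|=1.48235 >1
  x=-1.653: |R|=1.13549 >1
So |R|<1 on (-1.5278, 0).

(-1.5278,0); λ=-5 ⇒ h* = (55/36)/5 = 0.3056.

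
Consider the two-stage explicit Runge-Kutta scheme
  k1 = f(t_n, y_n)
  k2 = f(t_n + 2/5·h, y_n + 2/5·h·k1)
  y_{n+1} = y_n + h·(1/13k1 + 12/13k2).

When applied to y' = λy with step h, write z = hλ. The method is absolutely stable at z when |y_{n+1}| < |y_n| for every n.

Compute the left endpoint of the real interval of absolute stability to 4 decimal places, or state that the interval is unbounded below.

On y'=λy, z=hλ:
  k1=λy_n ⇒ h·k1=z·y_n;  k2=λ(1+2/5z)y_n ⇒ h·k2=z(1+2/5z)y_n
  y_{n+1}/y_n = 1 + 1/13z + 12/13z(1+2/5z) = 1 + z + 24/65z²
  R(z) = 1 + z + 24/65z².

Find x<0 with |R(x)|<1.
x=-0.67: |R|=0.4957
R=1: x+24/65x²=0 ⇒ x=−65/24=-2.7083; min R=1−1/(4·24/65)=0.3229>−1
Confirm numerically:
  x=-2.416: |R|=0.73922 <1
  x=-2.007: |R|=0.48028 <1
  x=-1.775: |R|=0.38831 <1
  x=-1.265: |R|=0.32585 <1
  x=-3.189: |R|=1.56597 >1
  x=-2.886: |R|=1.18932 >1
  x=-2.815: |R|=1.11087 >1
Stable set (-2.7083, 0).

z* = -2.7083.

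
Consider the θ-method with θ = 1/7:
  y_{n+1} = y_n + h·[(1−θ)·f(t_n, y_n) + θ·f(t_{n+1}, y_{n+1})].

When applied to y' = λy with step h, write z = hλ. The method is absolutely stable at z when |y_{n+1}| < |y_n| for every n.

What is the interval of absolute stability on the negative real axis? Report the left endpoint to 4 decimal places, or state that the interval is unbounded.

On y'=λy, z=hλ:
  y_{n+1} = y_n + z·[6/7·y_n + 1/7·y_{n+1}] ⇒ (1 − 1/7z)y_{n+1} = (1 + 6/7z)y_n
  so R(z) = (1 + 6/7z)/(1 − 1/7z).

Need |R(x)|<1, x<0.
x=-1.7: |R|=0.3678
R=−1: 1+6/7x = −1+1/7x ⇒ -5/7x=2 ⇒ x=2/(-5/7)=-2.8000
Confirm numerically:
  x=-1.598: |R|=0.30100 <1
  x=-1.502: |R|=0.23665 <1
  x=-1.423: |R|=0.18260 <1
  x=-3.254: |R|=1.22138 >1
  x=-3.180: |R|=1.18664 >1
  x=-2.866: |R|=1.03345 >1
Stable set (-2.8000, 0).

z∈(-2.8000,0).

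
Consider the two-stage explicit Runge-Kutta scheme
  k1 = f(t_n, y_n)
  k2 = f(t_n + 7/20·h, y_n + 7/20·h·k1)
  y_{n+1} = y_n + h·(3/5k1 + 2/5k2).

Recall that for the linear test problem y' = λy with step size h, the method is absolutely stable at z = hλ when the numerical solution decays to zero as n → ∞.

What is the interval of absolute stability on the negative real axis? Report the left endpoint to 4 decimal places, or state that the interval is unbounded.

z∈(-7.1429,0).

Test eqn y'=λy, z=hλ:
  k1=λy_n ⇒ h·k1=z·y_n;  k2=λ(1+7/20z)y_n ⇒ h·k2=z(1+7/20z)y_n
  y_{n+1}/y_n = 1 + 3/5z + 2/5z(1+7/20z) = 1 + z + 7/50z²
  so R(z) = 1 + z + 7/50z².

Find x<0 with |R(x)|<1.
x=-1.25: |R|=0.0312
R=1: x+7/50x²=0 ⇒ x=−50/7=-7.1429; min R=1−1/(4·7/50)=-0.7857>−1
Confirm numerically:
  x=-5.919: |R|=0.01416 <1
  x=-3.155: |R|=0.76144 <1
  x=-3.051: |R|=0.74780 <1
  x=-7.715: |R|=1.61797 >1
  x=-7.254: |R|=1.11287 >1
Interval (-7.1429, 0).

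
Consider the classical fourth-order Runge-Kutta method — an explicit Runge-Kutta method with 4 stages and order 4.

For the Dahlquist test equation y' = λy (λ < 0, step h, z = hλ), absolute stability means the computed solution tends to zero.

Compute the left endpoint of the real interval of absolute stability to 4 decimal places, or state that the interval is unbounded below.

z* = -2.7853.

Test eqn y'=λy, z=hλ:
  order 4, 4-stage ⇒ R(z)=1+z+z^2/2+z^3/6+z^4/24
  (e.g. R(-0.87)=0.42257, |R|=0.42257)

Need |R(x)|<1, x<0.
x=-0.87: |R|=0.4226
|R(-2.82)|=1.0536 |R(-2.05)|=0.3513 |R(-1.9)|=0.3048
Bisect:
  x_lo=-3.4299 |R|=2.4939  x_hi=-0.2592 |R|=0.7717
  mid=-1.84457 |R|=0.29300 →hi
  mid=-2.63726 |R|=0.79881 →hi
  mid=-3.03361 |R|=1.44363 →lo
  mid=-2.83543 |R|=1.07826 →lo
  mid=-2.73635 |R|=0.92868 →hi
  mid=-2.78589 |R|=1.00090 →lo
  mid=-2.76112 |R|=0.96416 →hi
  mid=-2.77350 |R|=0.98237 →hi
  ...
  [-2.78531,-2.78512] ⇒ x*=-2.7853
Interval (-2.7853, 0).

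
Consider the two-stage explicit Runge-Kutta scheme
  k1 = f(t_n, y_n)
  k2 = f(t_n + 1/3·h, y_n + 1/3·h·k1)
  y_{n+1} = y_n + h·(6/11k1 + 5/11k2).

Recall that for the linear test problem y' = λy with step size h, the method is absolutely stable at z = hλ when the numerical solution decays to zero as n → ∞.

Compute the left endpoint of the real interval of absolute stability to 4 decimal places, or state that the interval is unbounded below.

On y'=λy, z=hλ:
  k1=λy_n ⇒ h·k1=z·y_n;  k2=λ(1+1/3z)y_n ⇒ h·k2=z(1+1/3z)y_n
  y_{n+1}/y_n = 1 + 6/11z + 5/11z(1+1/3z) = 1 + z + 5/33z²
  Hence R(z) = 1 + z + 5/33z².

Find x<0 with |R(x)|<1.
x=-1.33: |R|=0.0620
R=1: x+5/33x²=0 ⇒ x=−33/5=-6.6000; min R=1−1/(4·5/33)=-0.6500>−1
Confirm numerically:
  x=-3.906: |R|=0.59436 <1
  x=-3.882: |R|=0.59868 <1
  x=-2.851: |R|=0.61945 <1
  x=-7.086: |R|=1.52179 >1
  x=-7.019: |R|=1.44560 >1
Interval (-6.6000, 0).

z* = -6.6000.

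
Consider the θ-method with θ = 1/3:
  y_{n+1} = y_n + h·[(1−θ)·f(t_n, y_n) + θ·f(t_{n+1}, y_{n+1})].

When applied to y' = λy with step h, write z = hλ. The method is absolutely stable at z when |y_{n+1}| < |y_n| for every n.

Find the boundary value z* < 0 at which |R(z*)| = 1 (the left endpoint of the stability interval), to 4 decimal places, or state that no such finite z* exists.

On y'=λy, z=hλ:
  y_{n+1} = y_n + z·[2/3·y_n + 1/3·y_{n+1}] ⇒ (1 − 1/3z)y_{n+1} = (1 + 2/3z)y_n
  so R(z) = (1 + 2/3z)/(1 − 1/3z).

Find x<0 with |R(x)|<1.
x=-1.07: |R|=0.2113
R=−1: 1+2/3x = −1+1/3x ⇒ -1/3x=2 ⇒ x=2/(-1/3)=-6.0000
Confirm numerically:
  x=-4.812: |R|=0.84793 <1
  x=-4.334: |R|=0.77284 <1
  x=-4.213: |R|=0.75225 <1
  x=-3.940: |R|=0.70317 <1
  x=-6.481: |R|=1.05073 >1
  x=-6.082: |R|=1.00903 >1
So |R|<1 on (-6.0000, 0).

left endpoint -6.0000.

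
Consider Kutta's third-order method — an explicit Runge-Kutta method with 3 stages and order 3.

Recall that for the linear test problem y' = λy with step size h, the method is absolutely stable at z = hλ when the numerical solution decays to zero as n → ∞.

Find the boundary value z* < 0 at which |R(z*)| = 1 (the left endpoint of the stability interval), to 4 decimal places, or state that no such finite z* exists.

Test eqn y'=λy, z=hλ:
  order 3, 3-stage ⇒ R(z)=1+z+z^2/2+z^3/6
  (e.g. R(-0.8)=0.43467, |R|=0.43467)

Need |R(x)|<1, x<0.
x=-0.8: |R|=0.4347
|R(-2.29)|=0.6694 |R(-1.15)|=0.2578 |R(-0.91)|=0.3785
Bisect:
  x_lo=-3.1199 |R|=2.3145  x_hi=-0.3999 |R|=0.6694
  mid=-1.75993 |R|=0.11977 →hi
  mid=-2.43992 |R|=0.88421 →hi
  mid=-2.77992 |R|=1.49646 →lo
  mid=-2.60992 |R|=1.16707 →lo
  mid=-2.52492 |R|=1.02013 →lo
  mid=-2.48242 |R|=0.95083 →hi
  mid=-2.50367 |R|=0.98514 →hi
  mid=-2.51430 |R|=1.00255 →lo
  ...
  [-2.51280,-2.51264] ⇒ x*=-2.5127
So |R|<1 on (-2.5127, 0).

left endpoint -2.5127.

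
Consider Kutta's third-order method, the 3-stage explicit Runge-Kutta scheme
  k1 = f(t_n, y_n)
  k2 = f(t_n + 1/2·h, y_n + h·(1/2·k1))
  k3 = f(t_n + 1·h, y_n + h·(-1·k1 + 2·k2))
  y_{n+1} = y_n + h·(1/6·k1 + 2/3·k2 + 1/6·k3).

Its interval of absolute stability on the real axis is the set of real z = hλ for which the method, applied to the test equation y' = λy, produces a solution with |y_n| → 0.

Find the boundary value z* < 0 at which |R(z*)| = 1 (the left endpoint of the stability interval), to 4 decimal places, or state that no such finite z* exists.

z* = -2.5127.

Test eqn y'=λy, z=hλ:
  order 3, 3-stage ⇒ R(z)=1+z+z^2/2+z^3/6
  (e.g. R(-0.99)=0.33833, |R|=0.33833)

Boundary: |R(x)|=1, x<0.
x=-0.99: |R|=0.3383
|R(-2.37)|=0.7802 |R(-1.51)|=0.0562 |R(-1.01)|=0.3283
Bisect:
  x_lo=-2.8312 |R|=1.6058  x_hi=-0.2546 |R|=0.7751
  mid=-1.54289 |R|=0.03522 →hi
  mid=-2.18706 |R|=0.53899 →hi
  mid=-2.50915 |R|=0.99410 →hi
  mid=-2.67019 |R|=1.27828 →lo
  mid=-2.58967 |R|=1.13103 →lo
  mid=-2.54941 |R|=1.06131 →lo
  mid=-2.52928 |R|=1.02739 →lo
  mid=-2.51922 |R|=1.01067 →lo
  mid=-2.51418 |R|=1.00236 →lo
  mid=-2.51167 |R|=0.99823 →hi
  ...
  [-2.51277,-2.51261] ⇒ x*=-2.5127
Interval (-2.5127, 0).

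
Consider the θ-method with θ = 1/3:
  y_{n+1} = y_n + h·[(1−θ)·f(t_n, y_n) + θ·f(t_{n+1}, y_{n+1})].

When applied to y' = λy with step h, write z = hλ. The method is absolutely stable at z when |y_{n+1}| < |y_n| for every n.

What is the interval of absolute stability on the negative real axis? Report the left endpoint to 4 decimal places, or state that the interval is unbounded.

(-6.0000, 0).

Set f=λy, z=hλ:
  y_{n+1} = y_n + z·[2/3·y_n + 1/3·y_{n+1}] ⇒ (1 − 1/3z)y_{n+1} = (1 + 2/3z)y_n
  ⇒ R(z) = (1 + 2/3z)/(1 − 1/3z).

Solve |R(x)|<1 on ℝ⁻.
x=-1.19: |R|=0.1480
R=−1: 1+2/3x = −1+1/3x ⇒ -1/3x=2 ⇒ x=2/(-1/3)=-6.0000
Confirm numerically:
  x=-5.837: |R|=0.98155 <1
  x=-4.674: |R|=0.82721 <1
  x=-2.507: |R|=0.36572 <1
  x=-6.523: |R|=1.05492 >1
  x=-6.496: |R|=1.05223 >1
  x=-6.333: |R|=1.03568 >1
Stable set (-6.0000, 0).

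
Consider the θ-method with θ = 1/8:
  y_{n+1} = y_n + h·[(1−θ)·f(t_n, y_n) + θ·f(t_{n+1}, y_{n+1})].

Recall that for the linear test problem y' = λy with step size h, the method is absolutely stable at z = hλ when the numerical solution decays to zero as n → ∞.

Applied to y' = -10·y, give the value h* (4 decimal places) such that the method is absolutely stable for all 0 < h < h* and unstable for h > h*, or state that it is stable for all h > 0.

(-2.6667,0); λ=-10 ⇒ h* = (8/3)/10 = 0.2667.

With y'=λy (z=hλ):
  y_{n+1} = y_n + z·[7/8·y_n + 1/8·y_{n+1}] ⇒ (1 − 1/8z)y_{n+1} = (1 + 7/8z)y_n
  so R(z) = (1 + 7/8z)/(1 − 1/8z).

Need |R(x)|<1, x<0.
x=-0.58: |R|=0.4592
R=−1: 1+7/8x = −1+1/8x ⇒ -3/4x=2 ⇒ x=2/(-3/4)=-2.6667
Confirm numerically:
  x=-2.454: |R|=0.87794 <1
  x=-2.350: |R|=0.81643 <1
  x=-2.192: |R|=0.72057 <1
  x=-2.104: |R|=0.66587 <1
  x=-3.204: |R|=1.28775 >1
  x=-3.055: |R|=1.21076 >1
  x=-2.911: |R|=1.13436 >1
Interval (-2.6667, 0).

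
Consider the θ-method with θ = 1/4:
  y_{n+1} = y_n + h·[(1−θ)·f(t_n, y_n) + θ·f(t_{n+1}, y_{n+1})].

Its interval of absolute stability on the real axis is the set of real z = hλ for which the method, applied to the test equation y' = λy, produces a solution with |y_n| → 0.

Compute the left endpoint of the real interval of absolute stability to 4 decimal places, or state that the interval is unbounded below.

z* = -4.0000.

Test eqn y'=λy, z=hλ:
  y_{n+1} = y_n + z·[3/4·y_n + 1/4·y_{n+1}] ⇒ (1 − 1/4z)y_{n+1} = (1 + 3/4z)y_n
  Hence R(z) = (1 + 3/4z)/(1 − 1/4z).

Solve |R(x)|<1 on ℝ⁻.
x=-0.4: |R|=0.6364
R=−1: 1+3/4x = −1+1/4x ⇒ -1/2x=2 ⇒ x=2/(-1/2)=-4.0000
Confirm numerically:
  x=-3.848: |R|=0.96126 <1
  x=-2.634: |R|=0.58818 <1
  x=-2.035: |R|=0.34880 <1
  x=-4.399: |R|=1.09501 >1
  x=-4.195: |R|=1.04759 >1
Stable set (-4.0000, 0).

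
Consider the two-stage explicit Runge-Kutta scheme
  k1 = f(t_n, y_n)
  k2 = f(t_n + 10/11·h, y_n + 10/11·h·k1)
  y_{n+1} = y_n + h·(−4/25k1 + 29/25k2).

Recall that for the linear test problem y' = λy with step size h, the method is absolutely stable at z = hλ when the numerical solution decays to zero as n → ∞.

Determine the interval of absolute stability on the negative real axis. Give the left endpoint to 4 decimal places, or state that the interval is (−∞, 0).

With y'=λy (z=hλ):
  k1=λy_n ⇒ h·k1=z·y_n;  k2=λ(1+10/11z)y_n ⇒ h·k2=z(1+10/11z)y_n
  y_{n+1}/y_n = 1 − 4/25z + 29/25z(1+10/11z) = 1 + z + 58/55z²
  R(z) = 1 + z + 58/55z².

Solve |R(x)|<1 on ℝ⁻.
x=-0.76: |R|=0.8491
R=1: x+58/55x²=0 ⇒ x=−55/58=-0.9483; min R=1−1/(4·58/55)=0.7629>−1
Confirm numerically:
  x=-0.823: |R|=0.89127 <1
  x=-0.594: |R|=0.77808 <1
  x=-0.564: |R|=0.77145 <1
  x=-0.449: |R|=0.76360 <1
  x=-1.389: |R|=1.64556 >1
  x=-1.270: |R|=1.43088 >1
  x=-1.097: |R|=1.17205 >1
Interval (-0.9483, 0).

(-0.9483, 0).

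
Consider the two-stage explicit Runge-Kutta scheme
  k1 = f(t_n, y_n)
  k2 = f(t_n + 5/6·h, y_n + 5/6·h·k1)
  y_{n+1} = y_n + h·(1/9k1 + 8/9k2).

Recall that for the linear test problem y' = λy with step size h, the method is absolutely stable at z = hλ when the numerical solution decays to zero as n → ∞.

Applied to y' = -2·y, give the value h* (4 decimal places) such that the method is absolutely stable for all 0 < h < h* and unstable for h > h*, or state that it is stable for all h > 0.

Set f=λy, z=hλ:
  k1=λy_n ⇒ h·k1=z·y_n;  k2=λ(1+5/6z)y_n ⇒ h·k2=z(1+5/6z)y_n
  y_{n+1}/y_n = 1 + 1/9z + 8/9z(1+5/6z) = 1 + z + 20/27z²
  Hence R(z) = 1 + z + 20/27z².

Solve |R(x)|<1 on ℝ⁻.
x=-1.44: |R|=1.0960
R=1: x+20/27x²=0 ⇒ x=−27/20=-1.3500; min R=1−1/(4·20/27)=0.6625>−1
Confirm numerically:
  x=-1.242: |R|=0.90064 <1
  x=-1.014: |R|=0.74763 <1
  x=-0.892: |R|=0.69738 <1
  x=-1.872: |R|=1.72384 >1
  x=-1.372: |R|=1.02236 >1
So |R|<1 on (-1.3500, 0).

(-1.3500,0); λ=-2 ⇒ h* = (27/20)/2 = 0.6750.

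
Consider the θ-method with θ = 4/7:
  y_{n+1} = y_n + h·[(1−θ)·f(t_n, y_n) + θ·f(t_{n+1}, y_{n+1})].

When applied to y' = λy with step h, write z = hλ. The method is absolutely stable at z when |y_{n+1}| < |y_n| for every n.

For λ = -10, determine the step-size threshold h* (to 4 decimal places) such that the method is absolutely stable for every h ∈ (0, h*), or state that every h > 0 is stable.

Test eqn y'=λy, z=hλ:
  y_{n+1} = y_n + z·[3/7·y_n + 4/7·y_{n+1}] ⇒ (1 − 4/7z)y_{n+1} = (1 + 3/7z)y_n
  ⇒ R(z) = (1 + 3/7z)/(1 − 4/7z).

Find x<0 with |R(x)|<1.
x=-0.36: |R|=0.7014
x=-2: |R|=0.0667
x=-10: |R|=0.4894
x=-100: |R|=0.7199
θ=4/7≥1/2 ⇒ |1+3/7x|<|1−4/7x| ∀x<0 ⇒ stable on all of ℝ⁻.

interval (−∞, 0). Any h>0 works for λ=-10.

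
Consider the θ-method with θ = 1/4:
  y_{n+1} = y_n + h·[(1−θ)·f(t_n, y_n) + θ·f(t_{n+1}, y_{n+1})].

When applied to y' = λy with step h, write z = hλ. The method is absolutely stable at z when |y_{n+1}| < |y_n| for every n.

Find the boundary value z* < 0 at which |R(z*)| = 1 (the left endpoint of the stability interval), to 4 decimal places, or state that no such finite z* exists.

Set f=λy, z=hλ:
  y_{n+1} = y_n + z·[3/4·y_n + 1/4·y_{n+1}] ⇒ (1 − 1/4z)y_{n+1} = (1 + 3/4z)y_n
  so R(z) = (1 + 3/4z)/(1 − 1/4z).

Need |R(x)|<1, x<0.
x=-0.84: |R|=0.3058
R=−1: 1+3/4x = −1+1/4x ⇒ -1/2x=2 ⇒ x=2/(-1/2)=-4.0000
Confirm numerically:
  x=-3.778: |R|=0.94292 <1
  x=-3.763: |R|=0.93894 <1
  x=-2.487: |R|=0.53353 <1
  x=-2.098: |R|=0.37619 <1
  x=-4.457: |R|=1.10808 >1
  x=-4.377: |R|=1.09001 >1
Interval (-4.0000, 0).

left endpoint -4.0000.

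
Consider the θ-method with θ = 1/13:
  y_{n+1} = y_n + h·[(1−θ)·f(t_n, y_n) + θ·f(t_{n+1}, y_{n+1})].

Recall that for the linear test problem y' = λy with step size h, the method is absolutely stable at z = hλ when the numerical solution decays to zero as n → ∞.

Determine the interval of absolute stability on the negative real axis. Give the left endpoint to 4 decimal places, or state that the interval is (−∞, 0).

Set f=λy, z=hλ:
  y_{n+1} = y_n + z·[12/13·y_n + 1/13·y_{n+1}] ⇒ (1 − 1/13z)y_{n+1} = (1 + 12/13z)y_n
  R(z) = (1 + 12/13z)/(1 − 1/13z).

Need |R(x)|<1, x<0.
x=-1.56: |R|=0.3929
R=−1: 1+12/13x = −1+1/13x ⇒ -11/13x=2 ⇒ x=2/(-11/13)=-2.3636
Confirm numerically:
  x=-2.104: |R|=0.81091 <1
  x=-2.036: |R|=0.76031 <1
  x=-1.643: |R|=0.45865 <1
  x=-1.221: |R|=0.11617 <1
  x=-2.924: |R|=1.38709 >1
  x=-2.568: |R|=1.14440 >1
Stable set (-2.3636, 0).

z∈(-2.3636,0).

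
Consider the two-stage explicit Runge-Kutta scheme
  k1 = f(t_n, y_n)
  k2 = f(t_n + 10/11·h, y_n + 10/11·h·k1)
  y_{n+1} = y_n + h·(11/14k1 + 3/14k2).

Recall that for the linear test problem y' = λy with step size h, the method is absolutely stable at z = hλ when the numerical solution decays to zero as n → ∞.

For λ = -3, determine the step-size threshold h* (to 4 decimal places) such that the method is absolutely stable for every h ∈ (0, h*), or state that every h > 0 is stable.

(-5.1333,0); λ=-3 ⇒ h* = (77/15)/3 = 1.7111.

Set f=λy, z=hλ:
  k1=λy_n ⇒ h·k1=z·y_n;  k2=λ(1+10/11z)y_n ⇒ h·k2=z(1+10/11z)y_n
  y_{n+1}/y_n = 1 + 11/14z + 3/14z(1+10/11z) = 1 + z + 15/77z²
  ⇒ R(z) = 1 + z + 15/77z².

Find x<0 with |R(x)|<1.
x=-0.93: |R|=0.2385
R=1: x+15/77x²=0 ⇒ x=−77/15=-5.1333; min R=1−1/(4·15/77)=-0.2833>−1
Confirm numerically:
  x=-4.877: |R|=0.75647 <1
  x=-2.578: |R|=0.28331 <1
  x=-2.376: |R|=0.27625 <1
  x=-5.663: |R|=1.58432 >1
  x=-5.375: |R|=1.25304 >1
Stable set (-5.1333, 0).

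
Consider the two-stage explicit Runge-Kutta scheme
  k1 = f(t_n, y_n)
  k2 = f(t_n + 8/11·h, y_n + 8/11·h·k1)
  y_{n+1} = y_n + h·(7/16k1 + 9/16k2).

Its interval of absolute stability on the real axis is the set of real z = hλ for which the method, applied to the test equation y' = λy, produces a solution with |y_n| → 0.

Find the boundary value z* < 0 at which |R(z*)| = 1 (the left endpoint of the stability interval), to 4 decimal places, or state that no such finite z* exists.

left endpoint -2.4444.

On y'=λy, z=hλ:
  k1=λy_n ⇒ h·k1=z·y_n;  k2=λ(1+8/11z)y_n ⇒ h·k2=z(1+8/11z)y_n
  y_{n+1}/y_n = 1 + 7/16z + 9/16z(1+8/11z) = 1 + z + 9/22z²
  Hence R(z) = 1 + z + 9/22z².

Find x<0 with |R(x)|<1.
x=-1.09: |R|=0.3960
R=1: x+9/22x²=0 ⇒ x=−22/9=-2.4444; min R=1−1/(4·9/22)=0.3889>−1
Confirm numerically:
  x=-2.185: |R|=0.76809 <1
  x=-2.148: |R|=0.73951 <1
  x=-1.929: |R|=0.59324 <1
  x=-1.195: |R|=0.38919 <1
  x=-2.651: |R|=1.22401 >1
  x=-2.641: |R|=1.21236 >1
  x=-2.582: |R|=1.14530 >1
So |R|<1 on (-2.4444, 0).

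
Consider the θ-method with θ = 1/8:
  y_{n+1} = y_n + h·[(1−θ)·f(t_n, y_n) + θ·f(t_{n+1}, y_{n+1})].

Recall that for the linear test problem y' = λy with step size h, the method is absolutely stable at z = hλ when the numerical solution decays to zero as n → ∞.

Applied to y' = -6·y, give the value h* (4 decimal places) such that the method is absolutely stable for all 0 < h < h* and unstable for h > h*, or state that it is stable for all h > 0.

On y'=λy, z=hλ:
  y_{n+1} = y_n + z·[7/8·y_n + 1/8·y_{n+1}] ⇒ (1 − 1/8z)y_{n+1} = (1 + 7/8z)y_n
  Hence R(z) = (1 + 7/8z)/(1 − 1/8z).

Find x<0 with |R(x)|<1.
x=-0.37: |R|=0.6464
R=−1: 1+7/8x = −1+1/8x ⇒ -3/4x=2 ⇒ x=2/(-3/4)=-2.6667
Confirm numerically:
  x=-2.574: |R|=0.94742 <1
  x=-1.628: |R|=0.35272 <1
  x=-1.140: |R|=0.00219 <1
  x=-1.102: |R|=0.03142 <1
  x=-3.197: |R|=1.28418 >1
  x=-3.050: |R|=1.20814 >1
Interval (-2.6667, 0).

(-2.6667,0); λ=-6 ⇒ h* = (8/3)/6 = 0.4444.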